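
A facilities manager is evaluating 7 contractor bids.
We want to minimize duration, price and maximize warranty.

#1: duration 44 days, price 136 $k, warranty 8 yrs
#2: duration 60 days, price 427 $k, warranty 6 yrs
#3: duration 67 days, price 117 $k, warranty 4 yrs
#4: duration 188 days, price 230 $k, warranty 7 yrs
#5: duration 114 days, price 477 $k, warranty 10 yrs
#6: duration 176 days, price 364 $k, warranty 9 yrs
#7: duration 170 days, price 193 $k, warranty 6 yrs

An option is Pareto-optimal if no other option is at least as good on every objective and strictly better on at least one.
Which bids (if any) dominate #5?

none

#1: worse on warranty (8 vs 10).
#2: worse on warranty (6 vs 10).
#3: worse on warranty (4 vs 10).
#4: worse on duration (188 vs 114).
#6: worse on duration (176 vs 114).
#7: worse on duration (170 vs 114).
No option dominates #5.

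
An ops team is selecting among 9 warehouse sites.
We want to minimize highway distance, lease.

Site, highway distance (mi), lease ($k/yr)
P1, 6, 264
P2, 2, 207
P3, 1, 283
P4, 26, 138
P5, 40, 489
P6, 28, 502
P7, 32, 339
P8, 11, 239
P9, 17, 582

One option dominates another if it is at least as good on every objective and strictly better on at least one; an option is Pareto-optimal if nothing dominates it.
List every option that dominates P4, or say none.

none

P1: worse on lease (264 vs 138).
P2: worse on lease (207 vs 138).
P3: worse on lease (283 vs 138).
P5: worse on highway distance (40 vs 26).
P6: worse on highway distance (28 vs 26).
P7: worse on highway distance (32 vs 26).
P8: worse on lease (239 vs 138).
P9: worse on lease (582 vs 138).
No option dominates P4.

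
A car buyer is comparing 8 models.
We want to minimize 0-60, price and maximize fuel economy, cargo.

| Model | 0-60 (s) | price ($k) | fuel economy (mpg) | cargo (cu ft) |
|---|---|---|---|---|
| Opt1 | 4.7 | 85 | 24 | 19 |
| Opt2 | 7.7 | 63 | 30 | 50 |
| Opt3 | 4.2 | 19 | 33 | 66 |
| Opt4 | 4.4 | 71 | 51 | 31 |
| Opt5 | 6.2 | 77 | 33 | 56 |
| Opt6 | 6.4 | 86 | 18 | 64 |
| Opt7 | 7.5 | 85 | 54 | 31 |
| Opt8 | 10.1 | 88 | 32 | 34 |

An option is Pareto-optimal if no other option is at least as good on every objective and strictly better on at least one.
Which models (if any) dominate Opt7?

Opt1: worse on fuel economy (24 vs 54).
Opt2: worse on 0-60 (7.7 vs 7.5).
Opt3: worse on fuel economy (33 vs 54).
Opt4: worse on fuel economy (51 vs 54).
Opt5: worse on fuel economy (33 vs 54).
Opt6: worse on price (86 vs 85).
Opt8: worse on 0-60 (10.1 vs 7.5).
No option dominates Opt7.

none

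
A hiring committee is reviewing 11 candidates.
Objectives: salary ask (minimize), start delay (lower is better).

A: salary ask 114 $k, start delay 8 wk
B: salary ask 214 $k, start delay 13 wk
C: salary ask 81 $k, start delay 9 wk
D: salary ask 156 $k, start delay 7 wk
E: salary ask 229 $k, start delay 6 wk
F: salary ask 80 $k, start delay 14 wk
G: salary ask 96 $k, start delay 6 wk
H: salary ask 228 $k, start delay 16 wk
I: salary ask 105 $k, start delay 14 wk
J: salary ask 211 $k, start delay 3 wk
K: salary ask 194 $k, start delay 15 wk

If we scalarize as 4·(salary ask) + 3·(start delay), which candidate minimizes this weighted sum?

A: 4·114 + 3·8 = 480
B: 4·214 + 3·13 = 895
C: 4·81 + 3·9 = 351
D: 4·156 + 3·7 = 645
E: 4·229 + 3·6 = 934
F: 4·80 + 3·14 = 362
G: 4·96 + 3·6 = 402
H: 4·228 + 3·16 = 960
I: 4·105 + 3·14 = 462
J: 4·211 + 3·3 = 853
K: 4·194 + 3·15 = 821
Lowest: C at 351.

C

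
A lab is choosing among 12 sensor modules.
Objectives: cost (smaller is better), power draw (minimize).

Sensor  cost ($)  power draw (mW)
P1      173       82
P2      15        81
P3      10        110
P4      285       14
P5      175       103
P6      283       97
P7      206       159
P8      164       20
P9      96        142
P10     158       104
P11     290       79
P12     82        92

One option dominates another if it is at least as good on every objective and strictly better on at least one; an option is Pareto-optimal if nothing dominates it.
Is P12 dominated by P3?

No

P3 vs P12: P3 is worse on power draw (110 vs 92), so it does not dominate P12.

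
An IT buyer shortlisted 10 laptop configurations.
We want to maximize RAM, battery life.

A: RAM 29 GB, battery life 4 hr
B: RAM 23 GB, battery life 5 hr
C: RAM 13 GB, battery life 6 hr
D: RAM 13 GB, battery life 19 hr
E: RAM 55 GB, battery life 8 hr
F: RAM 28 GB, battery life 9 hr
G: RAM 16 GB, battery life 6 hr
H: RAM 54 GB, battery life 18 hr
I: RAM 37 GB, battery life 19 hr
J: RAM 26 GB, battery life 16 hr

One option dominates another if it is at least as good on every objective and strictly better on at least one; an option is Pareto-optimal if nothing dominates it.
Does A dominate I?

A vs I: A is worse on RAM (29 vs 37), so it does not dominate I.

No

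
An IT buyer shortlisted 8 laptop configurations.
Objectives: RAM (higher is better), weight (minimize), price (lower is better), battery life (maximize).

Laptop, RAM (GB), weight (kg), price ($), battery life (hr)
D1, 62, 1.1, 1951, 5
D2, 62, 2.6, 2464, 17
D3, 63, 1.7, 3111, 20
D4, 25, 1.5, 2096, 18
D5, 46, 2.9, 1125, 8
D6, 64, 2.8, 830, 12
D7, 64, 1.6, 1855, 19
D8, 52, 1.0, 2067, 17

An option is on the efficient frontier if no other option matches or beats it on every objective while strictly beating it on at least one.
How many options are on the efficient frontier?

6

D1: not dominated.
D2: dominated by D7 (RAM 64≥62, weight 1.6≤2.6, price 1855≤2464, battery life 19≥17).
D3: not dominated (best battery life).
D4: not dominated.
D5: dominated by D6 (RAM 64≥46, weight 2.8≤2.9, price 830≤1125, battery life 12≥8).
D6: not dominated (best price).
D7: not dominated.
D8: not dominated (best weight).
Pareto-optimal: D1, D3, D4, D6, D7, D8 → 6.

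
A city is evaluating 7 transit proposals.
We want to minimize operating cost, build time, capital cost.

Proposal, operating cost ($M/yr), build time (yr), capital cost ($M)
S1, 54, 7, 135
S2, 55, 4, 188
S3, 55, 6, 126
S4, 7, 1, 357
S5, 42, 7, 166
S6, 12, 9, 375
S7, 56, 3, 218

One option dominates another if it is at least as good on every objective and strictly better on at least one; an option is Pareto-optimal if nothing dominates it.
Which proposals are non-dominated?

S1, S2, S3, S4, S5, S7

S1: not dominated.
S2: not dominated.
S3: not dominated (best capital cost).
S4: not dominated (best operating cost).
S5: not dominated.
S6: dominated by S4 (operating cost 7≤12, build time 1≤9, capital cost 357≤375).
S7: not dominated.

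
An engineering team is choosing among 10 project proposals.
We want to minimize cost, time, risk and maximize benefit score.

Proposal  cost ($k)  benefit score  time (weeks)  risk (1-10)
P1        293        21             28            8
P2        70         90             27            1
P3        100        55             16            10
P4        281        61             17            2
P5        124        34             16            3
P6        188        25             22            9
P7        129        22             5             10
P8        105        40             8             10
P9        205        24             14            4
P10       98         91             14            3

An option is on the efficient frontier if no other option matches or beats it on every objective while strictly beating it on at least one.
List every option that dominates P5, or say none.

P10

P10: cost 98≤124, benefit score 91≥34, time 14≤16, risk 3≤3 — dominates P5.
Others (P1, P2, P3, P4, P6, P7, P8, P9) are each worse than P5 on at least one objective.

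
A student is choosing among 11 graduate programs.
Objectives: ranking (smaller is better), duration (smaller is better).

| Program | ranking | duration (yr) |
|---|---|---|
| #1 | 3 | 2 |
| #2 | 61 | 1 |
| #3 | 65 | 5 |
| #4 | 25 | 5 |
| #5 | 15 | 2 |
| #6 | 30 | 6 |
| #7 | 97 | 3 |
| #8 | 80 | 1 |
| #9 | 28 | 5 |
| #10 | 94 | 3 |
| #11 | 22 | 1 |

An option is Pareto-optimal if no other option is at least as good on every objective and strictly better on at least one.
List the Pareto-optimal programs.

#1: not dominated (best ranking).
#2: dominated by #11 (ranking 22≤61, duration 1≤1).
#3: dominated by #1 (ranking 3≤65, duration 2≤5).
#4: dominated by #1 (ranking 3≤25, duration 2≤5).
#5: dominated by #1 (ranking 3≤15, duration 2≤2).
#6: dominated by #1 (ranking 3≤30, duration 2≤6).
#7: dominated by #1 (ranking 3≤97, duration 2≤3).
#8: dominated by #2 (ranking 61≤80, duration 1≤1).
#9: dominated by #1 (ranking 3≤28, duration 2≤5).
#10: dominated by #1 (ranking 3≤94, duration 2≤3).
#11: not dominated.

#1, #11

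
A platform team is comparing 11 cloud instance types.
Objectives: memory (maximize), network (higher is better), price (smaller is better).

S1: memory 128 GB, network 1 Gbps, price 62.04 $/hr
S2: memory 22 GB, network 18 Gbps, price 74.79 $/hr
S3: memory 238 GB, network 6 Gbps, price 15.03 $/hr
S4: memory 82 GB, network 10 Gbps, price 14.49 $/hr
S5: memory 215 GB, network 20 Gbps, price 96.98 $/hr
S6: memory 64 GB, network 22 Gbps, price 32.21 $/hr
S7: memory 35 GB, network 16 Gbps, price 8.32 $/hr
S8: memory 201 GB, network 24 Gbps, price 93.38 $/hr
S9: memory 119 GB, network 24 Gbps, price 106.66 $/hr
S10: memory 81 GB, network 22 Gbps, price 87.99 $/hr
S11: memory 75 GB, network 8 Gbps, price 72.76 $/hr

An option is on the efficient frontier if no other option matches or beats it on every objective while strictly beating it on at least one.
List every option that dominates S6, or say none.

none

S1: worse on network (1 vs 22).
S2: worse on memory (22 vs 64).
S3: worse on network (6 vs 22).
S4: worse on network (10 vs 22).
S5: worse on network (20 vs 22).
S7: worse on memory (35 vs 64).
S8: worse on price (93.38 vs 32.21).
S9: worse on price (106.66 vs 32.21).
S10: worse on price (87.99 vs 32.21).
S11: worse on network (8 vs 22).
No option dominates S6.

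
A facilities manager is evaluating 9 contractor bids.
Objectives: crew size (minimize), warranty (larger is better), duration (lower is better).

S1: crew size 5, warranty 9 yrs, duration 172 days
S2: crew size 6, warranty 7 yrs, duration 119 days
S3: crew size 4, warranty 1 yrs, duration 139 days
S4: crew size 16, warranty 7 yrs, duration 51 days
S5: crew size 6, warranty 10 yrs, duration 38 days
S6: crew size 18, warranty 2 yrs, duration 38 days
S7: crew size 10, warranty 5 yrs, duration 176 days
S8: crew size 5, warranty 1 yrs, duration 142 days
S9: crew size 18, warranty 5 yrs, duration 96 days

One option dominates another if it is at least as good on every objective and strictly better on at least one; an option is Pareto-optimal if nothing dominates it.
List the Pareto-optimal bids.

S1: not dominated.
S2: dominated by S5 (crew size 6≤6, warranty 10≥7, duration 38≤119).
S3: not dominated (best crew size).
S4: dominated by S5 (crew size 6≤16, warranty 10≥7, duration 38≤51).
S5: not dominated (best warranty).
S6: dominated by S5 (crew size 6≤18, warranty 10≥2, duration 38≤38).
S7: dominated by S1 (crew size 5≤10, warranty 9≥5, duration 172≤176).
S8: dominated by S3 (crew size 4≤5, warranty 1≥1, duration 139≤142).
S9: dominated by S4 (crew size 16≤18, warranty 7≥5, duration 51≤96).

S1, S3, S5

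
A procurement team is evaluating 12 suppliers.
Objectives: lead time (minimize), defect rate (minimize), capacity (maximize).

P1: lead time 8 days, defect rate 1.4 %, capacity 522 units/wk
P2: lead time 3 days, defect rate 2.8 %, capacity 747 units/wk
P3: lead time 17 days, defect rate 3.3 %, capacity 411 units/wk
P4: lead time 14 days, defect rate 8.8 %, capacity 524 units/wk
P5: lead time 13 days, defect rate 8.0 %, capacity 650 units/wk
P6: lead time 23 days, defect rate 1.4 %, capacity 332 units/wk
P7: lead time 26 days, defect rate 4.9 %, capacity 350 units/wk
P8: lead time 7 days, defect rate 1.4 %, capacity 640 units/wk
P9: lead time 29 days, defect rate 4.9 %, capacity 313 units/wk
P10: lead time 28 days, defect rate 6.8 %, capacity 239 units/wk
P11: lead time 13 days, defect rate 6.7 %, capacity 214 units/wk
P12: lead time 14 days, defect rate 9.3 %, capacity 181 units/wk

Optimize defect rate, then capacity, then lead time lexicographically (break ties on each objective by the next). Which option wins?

First minimize defect rate: best is 1.4, kept {P1, P6, P8}.
Then maximize capacity: best is 640, kept {P8}.

P8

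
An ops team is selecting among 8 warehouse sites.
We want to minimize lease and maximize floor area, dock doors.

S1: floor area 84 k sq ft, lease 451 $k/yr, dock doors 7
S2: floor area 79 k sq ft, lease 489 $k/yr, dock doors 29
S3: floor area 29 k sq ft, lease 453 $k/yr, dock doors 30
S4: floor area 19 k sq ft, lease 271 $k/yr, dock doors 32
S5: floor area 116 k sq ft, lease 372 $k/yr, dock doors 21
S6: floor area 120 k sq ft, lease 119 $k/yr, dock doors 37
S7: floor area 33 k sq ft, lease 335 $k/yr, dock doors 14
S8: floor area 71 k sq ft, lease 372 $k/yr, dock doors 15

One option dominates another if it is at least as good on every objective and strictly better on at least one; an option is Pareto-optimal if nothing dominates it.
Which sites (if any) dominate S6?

none

S1: worse on floor area (84 vs 120).
S2: worse on floor area (79 vs 120).
S3: worse on floor area (29 vs 120).
S4: worse on floor area (19 vs 120).
S5: worse on floor area (116 vs 120).
S7: worse on floor area (33 vs 120).
S8: worse on floor area (71 vs 120).
No option dominates S6.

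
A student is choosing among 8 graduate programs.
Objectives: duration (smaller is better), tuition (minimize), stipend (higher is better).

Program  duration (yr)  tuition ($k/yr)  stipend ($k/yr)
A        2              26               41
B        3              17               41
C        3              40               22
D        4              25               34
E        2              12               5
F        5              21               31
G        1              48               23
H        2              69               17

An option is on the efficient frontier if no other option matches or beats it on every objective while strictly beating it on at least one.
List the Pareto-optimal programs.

A: not dominated.
B: not dominated.
C: dominated by A (duration 2≤3, tuition 26≤40, stipend 41≥22).
D: dominated by B (duration 3≤4, tuition 17≤25, stipend 41≥34).
E: not dominated (best tuition).
F: dominated by B (duration 3≤5, tuition 17≤21, stipend 41≥31).
G: not dominated (best duration).
H: dominated by A (duration 2≤2, tuition 26≤69, stipend 41≥17).

A, B, E, G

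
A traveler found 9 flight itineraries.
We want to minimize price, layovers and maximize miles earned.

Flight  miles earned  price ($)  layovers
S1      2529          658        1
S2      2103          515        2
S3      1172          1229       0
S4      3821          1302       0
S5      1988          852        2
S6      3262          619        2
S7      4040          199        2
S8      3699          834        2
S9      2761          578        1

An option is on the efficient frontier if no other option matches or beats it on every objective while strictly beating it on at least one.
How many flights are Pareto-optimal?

4

S1: dominated by S9 (miles earned 2761≥2529, price 578≤658, layovers 1≤1).
S2: dominated by S7 (miles earned 4040≥2103, price 199≤515, layovers 2≤2).
S3: not dominated.
S4: not dominated.
S5: dominated by S1 (miles earned 2529≥1988, price 658≤852, layovers 1≤2).
S6: dominated by S7 (miles earned 4040≥3262, price 199≤619, layovers 2≤2).
S7: not dominated (best miles earned).
S8: dominated by S7 (miles earned 4040≥3699, price 199≤834, layovers 2≤2).
S9: not dominated.
Pareto-optimal: S3, S4, S7, S9 → 4.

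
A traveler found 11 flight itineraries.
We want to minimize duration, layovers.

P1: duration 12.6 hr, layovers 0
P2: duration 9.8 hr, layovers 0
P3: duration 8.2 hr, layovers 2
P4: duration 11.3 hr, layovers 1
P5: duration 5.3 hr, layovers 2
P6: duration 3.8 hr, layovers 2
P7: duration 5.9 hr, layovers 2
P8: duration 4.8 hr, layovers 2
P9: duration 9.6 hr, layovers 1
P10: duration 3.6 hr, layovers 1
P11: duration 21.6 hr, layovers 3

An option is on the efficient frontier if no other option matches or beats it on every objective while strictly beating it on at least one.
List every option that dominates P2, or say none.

P1: worse on duration (12.6 vs 9.8).
P3: worse on layovers (2 vs 0).
P4: worse on duration (11.3 vs 9.8).
P5: worse on layovers (2 vs 0).
P6: worse on layovers (2 vs 0).
P7: worse on layovers (2 vs 0).
P8: worse on layovers (2 vs 0).
P9: worse on layovers (1 vs 0).
P10: worse on layovers (1 vs 0).
P11: worse on duration (21.6 vs 9.8).
No option dominates P2.

none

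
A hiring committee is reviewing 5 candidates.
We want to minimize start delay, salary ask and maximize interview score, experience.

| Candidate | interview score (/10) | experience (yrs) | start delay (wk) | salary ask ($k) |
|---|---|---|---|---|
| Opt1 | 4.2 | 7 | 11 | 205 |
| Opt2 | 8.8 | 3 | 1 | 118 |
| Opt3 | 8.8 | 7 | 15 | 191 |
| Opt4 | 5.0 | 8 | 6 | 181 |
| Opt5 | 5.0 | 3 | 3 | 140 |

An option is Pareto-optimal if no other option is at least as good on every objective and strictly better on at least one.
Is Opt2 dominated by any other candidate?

Opt1: worse on interview score (4.2 vs 8.8).
Opt3: worse on start delay (15 vs 1).
Opt4: worse on interview score (5.0 vs 8.8).
Opt5: worse on interview score (5.0 vs 8.8).
No option is at least as good as Opt2 on every objective and strictly better on one.

No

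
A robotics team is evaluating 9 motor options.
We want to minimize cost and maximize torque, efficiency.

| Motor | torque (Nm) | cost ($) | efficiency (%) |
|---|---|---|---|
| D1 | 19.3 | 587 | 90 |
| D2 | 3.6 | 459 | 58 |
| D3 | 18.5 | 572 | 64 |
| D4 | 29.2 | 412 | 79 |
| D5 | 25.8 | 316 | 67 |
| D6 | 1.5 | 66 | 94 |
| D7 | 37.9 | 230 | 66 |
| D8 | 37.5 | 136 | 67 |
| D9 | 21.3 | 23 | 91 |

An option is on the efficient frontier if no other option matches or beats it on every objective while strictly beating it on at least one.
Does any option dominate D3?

Yes

D4 vs D3: torque 29.2≥18.5, cost 412≤572, efficiency 79≥64 — D4 is at least as good on every objective and strictly better on at least one, so D4 dominates D3.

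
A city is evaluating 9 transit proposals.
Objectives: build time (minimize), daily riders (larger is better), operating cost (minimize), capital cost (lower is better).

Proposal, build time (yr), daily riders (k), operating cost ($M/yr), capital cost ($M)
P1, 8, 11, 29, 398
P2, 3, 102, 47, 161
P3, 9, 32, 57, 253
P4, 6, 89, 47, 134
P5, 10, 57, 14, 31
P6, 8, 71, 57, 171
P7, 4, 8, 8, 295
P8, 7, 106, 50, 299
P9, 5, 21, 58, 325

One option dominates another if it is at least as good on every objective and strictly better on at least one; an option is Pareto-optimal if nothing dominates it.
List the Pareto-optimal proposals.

P1: not dominated.
P2: not dominated (best build time).
P3: dominated by P2 (build time 3≤9, daily riders 102≥32, operating cost 47≤57, capital cost 161≤253).
P4: not dominated.
P5: not dominated (best capital cost).
P6: dominated by P2 (build time 3≤8, daily riders 102≥71, operating cost 47≤57, capital cost 161≤171).
P7: not dominated (best operating cost).
P8: not dominated (best daily riders).
P9: dominated by P2 (build time 3≤5, daily riders 102≥21, operating cost 47≤58, capital cost 161≤325).

P1, P2, P4, P5, P7, P8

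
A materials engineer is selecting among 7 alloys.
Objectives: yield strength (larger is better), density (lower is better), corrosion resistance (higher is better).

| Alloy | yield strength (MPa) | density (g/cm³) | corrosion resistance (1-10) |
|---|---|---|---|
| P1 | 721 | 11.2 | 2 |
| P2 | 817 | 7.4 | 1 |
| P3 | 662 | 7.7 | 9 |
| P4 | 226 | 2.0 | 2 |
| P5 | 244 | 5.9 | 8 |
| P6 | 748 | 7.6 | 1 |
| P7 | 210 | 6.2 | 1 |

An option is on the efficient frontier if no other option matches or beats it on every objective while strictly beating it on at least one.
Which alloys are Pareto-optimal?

P1: not dominated.
P2: not dominated (best yield strength).
P3: not dominated (best corrosion resistance).
P4: not dominated (best density).
P5: not dominated.
P6: dominated by P2 (yield strength 817≥748, density 7.4≤7.6, corrosion resistance 1≥1).
P7: dominated by P4 (yield strength 226≥210, density 2.0≤6.2, corrosion resistance 2≥1).

P1, P2, P3, P4, P5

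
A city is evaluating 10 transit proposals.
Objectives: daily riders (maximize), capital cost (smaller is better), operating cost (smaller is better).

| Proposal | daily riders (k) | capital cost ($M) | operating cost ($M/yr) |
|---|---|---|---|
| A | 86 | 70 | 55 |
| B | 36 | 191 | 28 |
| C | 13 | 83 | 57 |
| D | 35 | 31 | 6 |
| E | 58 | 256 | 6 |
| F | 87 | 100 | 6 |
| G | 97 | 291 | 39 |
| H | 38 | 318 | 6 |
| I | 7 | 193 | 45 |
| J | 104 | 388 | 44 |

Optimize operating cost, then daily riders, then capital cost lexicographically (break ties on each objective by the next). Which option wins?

F

First minimize operating cost: best is 6, kept {D, E, F, H}.
Then maximize daily riders: best is 87, kept {F}.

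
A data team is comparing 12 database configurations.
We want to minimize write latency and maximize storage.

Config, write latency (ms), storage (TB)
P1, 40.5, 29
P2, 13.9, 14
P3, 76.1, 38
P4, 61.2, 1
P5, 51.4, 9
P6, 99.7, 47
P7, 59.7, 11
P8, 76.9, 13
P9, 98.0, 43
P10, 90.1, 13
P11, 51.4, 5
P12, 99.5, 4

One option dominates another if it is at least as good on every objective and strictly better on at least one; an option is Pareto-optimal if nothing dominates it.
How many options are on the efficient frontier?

P1: not dominated.
P2: not dominated (best write latency).
P3: not dominated.
P4: dominated by P1 (write latency 40.5≤61.2, storage 29≥1).
P5: dominated by P1 (write latency 40.5≤51.4, storage 29≥9).
P6: not dominated (best storage).
P7: dominated by P1 (write latency 40.5≤59.7, storage 29≥11).
P8: dominated by P1 (write latency 40.5≤76.9, storage 29≥13).
P9: not dominated.
P10: dominated by P1 (write latency 40.5≤90.1, storage 29≥13).
P11: dominated by P1 (write latency 40.5≤51.4, storage 29≥5).
P12: dominated by P1 (write latency 40.5≤99.5, storage 29≥4).
Pareto-optimal: P1, P2, P3, P6, P9 → 5.

5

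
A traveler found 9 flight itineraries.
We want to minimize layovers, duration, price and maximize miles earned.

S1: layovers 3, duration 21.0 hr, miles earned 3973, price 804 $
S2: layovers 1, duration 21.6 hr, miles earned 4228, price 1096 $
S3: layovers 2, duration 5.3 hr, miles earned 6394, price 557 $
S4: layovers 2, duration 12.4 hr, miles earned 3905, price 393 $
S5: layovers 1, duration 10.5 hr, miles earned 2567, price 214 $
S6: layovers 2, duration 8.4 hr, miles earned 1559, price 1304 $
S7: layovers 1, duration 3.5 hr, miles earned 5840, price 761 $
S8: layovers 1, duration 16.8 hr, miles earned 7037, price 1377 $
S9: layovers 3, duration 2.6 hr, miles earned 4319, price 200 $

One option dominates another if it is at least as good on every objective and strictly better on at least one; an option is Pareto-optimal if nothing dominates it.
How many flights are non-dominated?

6

S1: dominated by S3 (layovers 2≤3, duration 5.3≤21.0, miles earned 6394≥3973, price 557≤804).
S2: dominated by S7 (layovers 1≤1, duration 3.5≤21.6, miles earned 5840≥4228, price 761≤1096).
S3: not dominated.
S4: not dominated.
S5: not dominated.
S6: dominated by S3 (layovers 2≤2, duration 5.3≤8.4, miles earned 6394≥1559, price 557≤1304).
S7: not dominated.
S8: not dominated (best miles earned).
S9: not dominated (best duration).
Pareto-optimal: S3, S4, S5, S7, S8, S9 → 6.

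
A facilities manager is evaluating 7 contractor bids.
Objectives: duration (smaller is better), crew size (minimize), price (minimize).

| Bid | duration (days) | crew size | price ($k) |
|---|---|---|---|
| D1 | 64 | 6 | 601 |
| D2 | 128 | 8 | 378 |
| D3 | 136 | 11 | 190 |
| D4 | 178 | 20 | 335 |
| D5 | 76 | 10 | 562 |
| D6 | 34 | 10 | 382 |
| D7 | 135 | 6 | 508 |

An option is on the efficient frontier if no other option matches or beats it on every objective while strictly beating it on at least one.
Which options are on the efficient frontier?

D1: not dominated.
D2: not dominated.
D3: not dominated (best price).
D4: dominated by D3 (duration 136≤178, crew size 11≤20, price 190≤335).
D5: dominated by D6 (duration 34≤76, crew size 10≤10, price 382≤562).
D6: not dominated (best duration).
D7: not dominated.

D1, D2, D3, D6, D7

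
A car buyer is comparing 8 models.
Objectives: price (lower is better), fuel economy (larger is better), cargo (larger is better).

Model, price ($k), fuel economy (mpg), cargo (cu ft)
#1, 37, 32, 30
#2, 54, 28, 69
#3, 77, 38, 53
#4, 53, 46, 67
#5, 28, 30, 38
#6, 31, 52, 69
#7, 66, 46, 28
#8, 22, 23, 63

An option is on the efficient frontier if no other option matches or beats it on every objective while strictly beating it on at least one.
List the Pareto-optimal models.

#1: dominated by #6 (price 31≤37, fuel economy 52≥32, cargo 69≥30).
#2: dominated by #6 (price 31≤54, fuel economy 52≥28, cargo 69≥69).
#3: dominated by #4 (price 53≤77, fuel economy 46≥38, cargo 67≥53).
#4: dominated by #6 (price 31≤53, fuel economy 52≥46, cargo 69≥67).
#5: not dominated.
#6: not dominated (best fuel economy).
#7: dominated by #4 (price 53≤66, fuel economy 46≥46, cargo 67≥28).
#8: not dominated (best price).

#5, #6, #8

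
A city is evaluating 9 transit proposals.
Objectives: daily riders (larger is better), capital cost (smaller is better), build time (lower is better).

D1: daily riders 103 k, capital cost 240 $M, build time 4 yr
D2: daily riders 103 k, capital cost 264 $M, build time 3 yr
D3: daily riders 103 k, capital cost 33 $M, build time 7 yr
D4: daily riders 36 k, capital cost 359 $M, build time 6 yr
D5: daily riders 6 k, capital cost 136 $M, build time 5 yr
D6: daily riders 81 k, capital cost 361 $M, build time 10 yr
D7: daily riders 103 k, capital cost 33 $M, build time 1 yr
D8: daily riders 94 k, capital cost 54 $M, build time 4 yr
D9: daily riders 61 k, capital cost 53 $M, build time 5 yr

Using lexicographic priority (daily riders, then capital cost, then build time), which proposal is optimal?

First maximize daily riders: best is 103, kept {D1, D2, D3, D7}.
Then minimize capital cost: best is 33, kept {D3, D7}.
Then minimize build time: best is 1, kept {D7}.

D7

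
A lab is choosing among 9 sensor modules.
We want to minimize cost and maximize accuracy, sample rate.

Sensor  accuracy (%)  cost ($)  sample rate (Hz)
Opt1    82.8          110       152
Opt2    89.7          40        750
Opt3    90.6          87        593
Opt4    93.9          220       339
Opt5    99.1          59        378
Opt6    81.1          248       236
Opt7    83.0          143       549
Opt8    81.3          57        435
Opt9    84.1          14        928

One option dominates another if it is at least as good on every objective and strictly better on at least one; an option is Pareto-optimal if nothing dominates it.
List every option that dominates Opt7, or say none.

Opt2, Opt3, Opt9

Opt2: accuracy 89.7≥83.0, cost 40≤143, sample rate 750≥549 — dominates Opt7.
Opt3: accuracy 90.6≥83.0, cost 87≤143, sample rate 593≥549 — dominates Opt7.
Opt9: accuracy 84.1≥83.0, cost 14≤143, sample rate 928≥549 — dominates Opt7.
Others (Opt1, Opt4, Opt5, Opt6, Opt8) are each worse than Opt7 on at least one objective.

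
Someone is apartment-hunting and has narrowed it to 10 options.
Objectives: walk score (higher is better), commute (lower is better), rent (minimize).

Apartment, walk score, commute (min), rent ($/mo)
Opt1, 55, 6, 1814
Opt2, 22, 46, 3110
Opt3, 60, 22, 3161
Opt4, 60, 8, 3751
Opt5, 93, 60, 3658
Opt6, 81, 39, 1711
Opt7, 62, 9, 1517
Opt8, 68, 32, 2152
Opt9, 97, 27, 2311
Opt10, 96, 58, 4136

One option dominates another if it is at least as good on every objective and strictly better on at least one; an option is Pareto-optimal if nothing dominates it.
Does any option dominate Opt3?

Yes

Opt7 vs Opt3: walk score 62≥60, commute 9≤22, rent 1517≤3161 — Opt7 is at least as good on every objective and strictly better on at least one, so Opt7 dominates Opt3.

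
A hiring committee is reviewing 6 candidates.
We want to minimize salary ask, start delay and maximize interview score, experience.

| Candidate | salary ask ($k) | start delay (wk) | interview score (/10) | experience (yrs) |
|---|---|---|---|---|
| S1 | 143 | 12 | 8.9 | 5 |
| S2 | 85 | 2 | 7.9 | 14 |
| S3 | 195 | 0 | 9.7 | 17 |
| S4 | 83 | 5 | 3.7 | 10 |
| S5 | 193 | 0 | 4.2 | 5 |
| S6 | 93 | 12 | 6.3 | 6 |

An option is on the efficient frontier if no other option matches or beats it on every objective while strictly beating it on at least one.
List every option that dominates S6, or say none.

S2: salary ask 85≤93, start delay 2≤12, interview score 7.9≥6.3, experience 14≥6 — dominates S6.
Others (S1, S3, S4, S5) are each worse than S6 on at least one objective.

S2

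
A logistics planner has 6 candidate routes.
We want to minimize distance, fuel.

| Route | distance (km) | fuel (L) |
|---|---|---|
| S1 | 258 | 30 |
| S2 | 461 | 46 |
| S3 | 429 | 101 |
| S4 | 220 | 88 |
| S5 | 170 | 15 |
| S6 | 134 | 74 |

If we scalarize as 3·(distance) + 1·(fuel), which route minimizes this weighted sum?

S1: 3·258 + 1·30 = 804
S2: 3·461 + 1·46 = 1429
S3: 3·429 + 1·101 = 1388
S4: 3·220 + 1·88 = 748
S5: 3·170 + 1·15 = 525
S6: 3·134 + 1·74 = 476
Lowest: S6 at 476.

S6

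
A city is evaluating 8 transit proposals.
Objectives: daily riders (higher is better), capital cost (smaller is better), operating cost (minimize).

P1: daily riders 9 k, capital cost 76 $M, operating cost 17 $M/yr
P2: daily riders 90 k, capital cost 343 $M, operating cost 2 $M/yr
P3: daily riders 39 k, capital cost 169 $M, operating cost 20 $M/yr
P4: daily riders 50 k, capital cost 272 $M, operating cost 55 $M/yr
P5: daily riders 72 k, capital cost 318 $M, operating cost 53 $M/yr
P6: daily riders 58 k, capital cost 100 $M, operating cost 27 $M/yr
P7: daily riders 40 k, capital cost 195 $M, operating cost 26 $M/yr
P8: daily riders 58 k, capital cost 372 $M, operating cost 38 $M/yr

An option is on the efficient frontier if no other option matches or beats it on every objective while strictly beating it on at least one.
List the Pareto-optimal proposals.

P1, P2, P3, P5, P6, P7

P1: not dominated (best capital cost).
P2: not dominated (best daily riders).
P3: not dominated.
P4: dominated by P6 (daily riders 58≥50, capital cost 100≤272, operating cost 27≤55).
P5: not dominated.
P6: not dominated.
P7: not dominated.
P8: dominated by P2 (daily riders 90≥58, capital cost 343≤372, operating cost 2≤38).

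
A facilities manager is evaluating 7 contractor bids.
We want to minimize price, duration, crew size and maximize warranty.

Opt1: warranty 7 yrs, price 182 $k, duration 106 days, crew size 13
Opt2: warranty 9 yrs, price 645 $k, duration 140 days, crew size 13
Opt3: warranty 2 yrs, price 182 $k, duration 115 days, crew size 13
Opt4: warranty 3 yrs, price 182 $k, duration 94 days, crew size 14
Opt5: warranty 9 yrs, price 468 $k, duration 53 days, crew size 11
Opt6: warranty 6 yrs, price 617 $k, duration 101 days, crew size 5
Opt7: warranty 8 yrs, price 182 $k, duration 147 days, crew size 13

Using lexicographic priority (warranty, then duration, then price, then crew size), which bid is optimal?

First maximize warranty: best is 9, kept {Opt2, Opt5}.
Then minimize duration: best is 53, kept {Opt5}.

Opt5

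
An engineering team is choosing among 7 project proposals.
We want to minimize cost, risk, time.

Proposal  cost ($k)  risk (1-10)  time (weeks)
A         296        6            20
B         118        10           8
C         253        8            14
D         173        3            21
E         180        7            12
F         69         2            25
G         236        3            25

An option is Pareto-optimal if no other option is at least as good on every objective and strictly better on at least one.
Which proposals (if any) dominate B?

A: worse on cost (296 vs 118).
C: worse on cost (253 vs 118).
D: worse on cost (173 vs 118).
E: worse on cost (180 vs 118).
F: worse on time (25 vs 8).
G: worse on cost (236 vs 118).
No option dominates B.

none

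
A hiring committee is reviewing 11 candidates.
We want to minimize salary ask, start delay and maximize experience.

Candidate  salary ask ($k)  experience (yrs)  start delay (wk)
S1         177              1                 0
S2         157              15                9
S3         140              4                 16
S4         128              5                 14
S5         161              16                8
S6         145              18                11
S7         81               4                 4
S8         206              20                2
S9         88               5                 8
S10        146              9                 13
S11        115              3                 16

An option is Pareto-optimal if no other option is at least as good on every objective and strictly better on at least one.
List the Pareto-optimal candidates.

S1: not dominated (best start delay).
S2: not dominated.
S3: dominated by S4 (salary ask 128≤140, experience 5≥4, start delay 14≤16).
S4: dominated by S9 (salary ask 88≤128, experience 5≥5, start delay 8≤14).
S5: not dominated.
S6: not dominated.
S7: not dominated (best salary ask).
S8: not dominated (best experience).
S9: not dominated.
S10: dominated by S6 (salary ask 145≤146, experience 18≥9, start delay 11≤13).
S11: dominated by S7 (salary ask 81≤115, experience 4≥3, start delay 4≤16).

S1, S2, S5, S6, S7, S8, S9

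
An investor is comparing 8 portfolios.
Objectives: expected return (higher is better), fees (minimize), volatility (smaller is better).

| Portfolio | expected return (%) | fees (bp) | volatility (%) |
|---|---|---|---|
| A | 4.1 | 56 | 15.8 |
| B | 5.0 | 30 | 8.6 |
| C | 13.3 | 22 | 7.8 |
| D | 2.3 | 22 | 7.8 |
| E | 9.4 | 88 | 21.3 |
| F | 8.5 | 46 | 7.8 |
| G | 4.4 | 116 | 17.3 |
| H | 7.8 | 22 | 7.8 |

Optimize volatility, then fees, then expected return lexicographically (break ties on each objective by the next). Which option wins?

First minimize volatility: best is 7.8, kept {C, D, F, H}.
Then minimize fees: best is 22, kept {C, D, H}.
Then maximize expected return: best is 13.3, kept {C}.

C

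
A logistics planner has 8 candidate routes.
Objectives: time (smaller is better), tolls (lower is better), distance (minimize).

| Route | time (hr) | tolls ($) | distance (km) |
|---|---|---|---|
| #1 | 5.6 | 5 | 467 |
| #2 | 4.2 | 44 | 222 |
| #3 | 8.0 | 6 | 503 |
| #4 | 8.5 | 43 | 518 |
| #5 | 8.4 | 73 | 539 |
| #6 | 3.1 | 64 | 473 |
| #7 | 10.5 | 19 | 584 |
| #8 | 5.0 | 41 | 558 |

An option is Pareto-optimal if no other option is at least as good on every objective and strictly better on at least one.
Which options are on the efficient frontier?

#1: not dominated (best tolls).
#2: not dominated (best distance).
#3: dominated by #1 (time 5.6≤8.0, tolls 5≤6, distance 467≤503).
#4: dominated by #1 (time 5.6≤8.5, tolls 5≤43, distance 467≤518).
#5: dominated by #1 (time 5.6≤8.4, tolls 5≤73, distance 467≤539).
#6: not dominated (best time).
#7: dominated by #1 (time 5.6≤10.5, tolls 5≤19, distance 467≤584).
#8: not dominated.

#1, #2, #6, #8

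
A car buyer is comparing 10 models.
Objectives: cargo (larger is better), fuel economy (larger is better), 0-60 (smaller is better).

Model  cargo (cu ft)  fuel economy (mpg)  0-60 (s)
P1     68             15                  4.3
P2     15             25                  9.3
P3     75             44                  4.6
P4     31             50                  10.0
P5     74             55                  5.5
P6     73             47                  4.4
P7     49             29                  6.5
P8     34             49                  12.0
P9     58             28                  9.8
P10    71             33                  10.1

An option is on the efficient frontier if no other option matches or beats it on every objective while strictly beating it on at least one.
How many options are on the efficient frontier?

P1: not dominated (best 0-60).
P2: dominated by P3 (cargo 75≥15, fuel economy 44≥25, 0-60 4.6≤9.3).
P3: not dominated (best cargo).
P4: dominated by P5 (cargo 74≥31, fuel economy 55≥50, 0-60 5.5≤10.0).
P5: not dominated (best fuel economy).
P6: not dominated.
P7: dominated by P3 (cargo 75≥49, fuel economy 44≥29, 0-60 4.6≤6.5).
P8: dominated by P5 (cargo 74≥34, fuel economy 55≥49, 0-60 5.5≤12.0).
P9: dominated by P3 (cargo 75≥58, fuel economy 44≥28, 0-60 4.6≤9.8).
P10: dominated by P3 (cargo 75≥71, fuel economy 44≥33, 0-60 4.6≤10.1).
Pareto-optimal: P1, P3, P5, P6 → 4.

4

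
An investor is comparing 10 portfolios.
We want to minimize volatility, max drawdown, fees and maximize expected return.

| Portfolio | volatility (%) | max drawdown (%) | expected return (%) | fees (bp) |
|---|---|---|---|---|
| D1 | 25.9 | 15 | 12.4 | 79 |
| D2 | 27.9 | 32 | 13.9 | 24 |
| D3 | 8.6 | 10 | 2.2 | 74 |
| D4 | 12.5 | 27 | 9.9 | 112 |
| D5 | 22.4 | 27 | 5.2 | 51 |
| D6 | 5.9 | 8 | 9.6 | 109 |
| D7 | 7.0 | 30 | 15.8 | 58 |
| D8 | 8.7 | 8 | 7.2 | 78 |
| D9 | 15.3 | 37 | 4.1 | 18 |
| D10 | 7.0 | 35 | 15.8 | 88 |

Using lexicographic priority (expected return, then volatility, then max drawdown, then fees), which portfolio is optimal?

D7

First maximize expected return: best is 15.8, kept {D7, D10}.
Then minimize volatility: best is 7.0, kept {D7, D10}.
Then minimize max drawdown: best is 30, kept {D7}.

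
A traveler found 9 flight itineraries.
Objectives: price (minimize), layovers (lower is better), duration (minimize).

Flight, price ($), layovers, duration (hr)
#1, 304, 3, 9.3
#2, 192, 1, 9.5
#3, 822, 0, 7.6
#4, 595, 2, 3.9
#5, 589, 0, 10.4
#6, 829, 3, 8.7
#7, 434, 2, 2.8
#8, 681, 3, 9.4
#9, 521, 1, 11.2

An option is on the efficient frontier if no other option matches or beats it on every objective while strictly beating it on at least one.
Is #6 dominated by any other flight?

Yes

#3 vs #6: price 822≤829, layovers 0≤3, duration 7.6≤8.7 — #3 is at least as good on every objective and strictly better on at least one, so #3 dominates #6.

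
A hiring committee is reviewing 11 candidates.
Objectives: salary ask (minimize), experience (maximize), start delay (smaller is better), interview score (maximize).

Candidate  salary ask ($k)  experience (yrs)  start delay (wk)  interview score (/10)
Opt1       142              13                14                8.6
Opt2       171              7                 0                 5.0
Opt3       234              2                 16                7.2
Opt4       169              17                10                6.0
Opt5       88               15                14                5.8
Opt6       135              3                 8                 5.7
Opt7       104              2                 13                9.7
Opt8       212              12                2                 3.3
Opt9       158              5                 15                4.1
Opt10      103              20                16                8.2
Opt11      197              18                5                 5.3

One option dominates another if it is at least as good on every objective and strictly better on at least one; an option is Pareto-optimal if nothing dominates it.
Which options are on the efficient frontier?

Opt1: not dominated.
Opt2: not dominated (best start delay).
Opt3: dominated by Opt1 (salary ask 142≤234, experience 13≥2, start delay 14≤16, interview score 8.6≥7.2).
Opt4: not dominated.
Opt5: not dominated (best salary ask).
Opt6: not dominated.
Opt7: not dominated (best interview score).
Opt8: not dominated.
Opt9: dominated by Opt1 (salary ask 142≤158, experience 13≥5, start delay 14≤15, interview score 8.6≥4.1).
Opt10: not dominated (best experience).
Opt11: not dominated.

Opt1, Opt2, Opt4, Opt5, Opt6, Opt7, Opt8, Opt10, Opt11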